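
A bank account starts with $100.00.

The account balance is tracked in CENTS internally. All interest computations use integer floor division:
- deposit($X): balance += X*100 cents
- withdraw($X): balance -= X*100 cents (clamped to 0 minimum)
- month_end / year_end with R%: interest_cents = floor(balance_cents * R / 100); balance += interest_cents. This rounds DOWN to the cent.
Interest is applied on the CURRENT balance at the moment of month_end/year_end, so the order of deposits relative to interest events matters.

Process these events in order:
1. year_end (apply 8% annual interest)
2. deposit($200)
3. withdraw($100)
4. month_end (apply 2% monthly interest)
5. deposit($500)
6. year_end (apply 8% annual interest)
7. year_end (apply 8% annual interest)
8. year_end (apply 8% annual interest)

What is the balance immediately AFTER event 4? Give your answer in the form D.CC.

After 1 (year_end (apply 8% annual interest)): balance=$108.00 total_interest=$8.00
After 2 (deposit($200)): balance=$308.00 total_interest=$8.00
After 3 (withdraw($100)): balance=$208.00 total_interest=$8.00
After 4 (month_end (apply 2% monthly interest)): balance=$212.16 total_interest=$12.16

Answer: 212.16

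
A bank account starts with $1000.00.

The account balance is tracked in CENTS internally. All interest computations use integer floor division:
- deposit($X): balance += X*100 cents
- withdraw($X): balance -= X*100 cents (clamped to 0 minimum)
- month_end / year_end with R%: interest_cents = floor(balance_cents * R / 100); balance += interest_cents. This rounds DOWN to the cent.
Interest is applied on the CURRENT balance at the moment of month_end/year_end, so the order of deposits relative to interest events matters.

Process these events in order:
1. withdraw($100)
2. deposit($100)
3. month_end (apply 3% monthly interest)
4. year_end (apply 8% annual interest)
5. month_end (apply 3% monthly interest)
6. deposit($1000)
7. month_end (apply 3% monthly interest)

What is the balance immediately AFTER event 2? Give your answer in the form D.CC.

After 1 (withdraw($100)): balance=$900.00 total_interest=$0.00
After 2 (deposit($100)): balance=$1000.00 total_interest=$0.00

Answer: 1000.00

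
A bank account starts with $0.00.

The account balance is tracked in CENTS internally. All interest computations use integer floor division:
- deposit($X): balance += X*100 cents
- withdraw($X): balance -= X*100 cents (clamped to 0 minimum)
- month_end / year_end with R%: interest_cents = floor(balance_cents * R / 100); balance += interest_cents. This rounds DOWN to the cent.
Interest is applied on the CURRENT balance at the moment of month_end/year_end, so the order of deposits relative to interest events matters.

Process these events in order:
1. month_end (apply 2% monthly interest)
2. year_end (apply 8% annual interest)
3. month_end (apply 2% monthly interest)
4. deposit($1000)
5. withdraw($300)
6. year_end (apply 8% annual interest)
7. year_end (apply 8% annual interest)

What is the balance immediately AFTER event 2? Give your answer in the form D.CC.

Answer: 0.00

Derivation:
After 1 (month_end (apply 2% monthly interest)): balance=$0.00 total_interest=$0.00
After 2 (year_end (apply 8% annual interest)): balance=$0.00 total_interest=$0.00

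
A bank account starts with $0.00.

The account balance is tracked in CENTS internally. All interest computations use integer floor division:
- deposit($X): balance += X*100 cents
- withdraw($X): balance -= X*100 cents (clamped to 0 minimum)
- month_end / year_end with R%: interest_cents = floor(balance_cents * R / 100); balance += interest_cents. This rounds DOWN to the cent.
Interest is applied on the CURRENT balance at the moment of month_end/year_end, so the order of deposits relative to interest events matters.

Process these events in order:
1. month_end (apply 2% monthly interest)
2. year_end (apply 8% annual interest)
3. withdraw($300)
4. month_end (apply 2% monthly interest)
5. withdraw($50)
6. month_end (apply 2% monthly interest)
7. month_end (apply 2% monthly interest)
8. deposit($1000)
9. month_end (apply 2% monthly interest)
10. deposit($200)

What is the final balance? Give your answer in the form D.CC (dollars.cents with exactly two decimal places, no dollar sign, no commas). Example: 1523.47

Answer: 1220.00

Derivation:
After 1 (month_end (apply 2% monthly interest)): balance=$0.00 total_interest=$0.00
After 2 (year_end (apply 8% annual interest)): balance=$0.00 total_interest=$0.00
After 3 (withdraw($300)): balance=$0.00 total_interest=$0.00
After 4 (month_end (apply 2% monthly interest)): balance=$0.00 total_interest=$0.00
After 5 (withdraw($50)): balance=$0.00 total_interest=$0.00
After 6 (month_end (apply 2% monthly interest)): balance=$0.00 total_interest=$0.00
After 7 (month_end (apply 2% monthly interest)): balance=$0.00 total_interest=$0.00
After 8 (deposit($1000)): balance=$1000.00 total_interest=$0.00
After 9 (month_end (apply 2% monthly interest)): balance=$1020.00 total_interest=$20.00
After 10 (deposit($200)): balance=$1220.00 total_interest=$20.00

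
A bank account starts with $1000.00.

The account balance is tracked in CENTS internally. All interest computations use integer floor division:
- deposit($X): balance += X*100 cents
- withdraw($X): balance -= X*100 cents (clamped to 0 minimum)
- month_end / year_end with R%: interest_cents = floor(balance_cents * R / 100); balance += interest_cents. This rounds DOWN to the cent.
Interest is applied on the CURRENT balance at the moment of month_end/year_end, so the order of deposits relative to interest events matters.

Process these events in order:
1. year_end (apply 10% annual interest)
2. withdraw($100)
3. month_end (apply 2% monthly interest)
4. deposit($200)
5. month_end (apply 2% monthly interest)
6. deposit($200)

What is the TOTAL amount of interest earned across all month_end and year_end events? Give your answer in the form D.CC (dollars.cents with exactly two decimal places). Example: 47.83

Answer: 144.40

Derivation:
After 1 (year_end (apply 10% annual interest)): balance=$1100.00 total_interest=$100.00
After 2 (withdraw($100)): balance=$1000.00 total_interest=$100.00
After 3 (month_end (apply 2% monthly interest)): balance=$1020.00 total_interest=$120.00
After 4 (deposit($200)): balance=$1220.00 total_interest=$120.00
After 5 (month_end (apply 2% monthly interest)): balance=$1244.40 total_interest=$144.40
After 6 (deposit($200)): balance=$1444.40 total_interest=$144.40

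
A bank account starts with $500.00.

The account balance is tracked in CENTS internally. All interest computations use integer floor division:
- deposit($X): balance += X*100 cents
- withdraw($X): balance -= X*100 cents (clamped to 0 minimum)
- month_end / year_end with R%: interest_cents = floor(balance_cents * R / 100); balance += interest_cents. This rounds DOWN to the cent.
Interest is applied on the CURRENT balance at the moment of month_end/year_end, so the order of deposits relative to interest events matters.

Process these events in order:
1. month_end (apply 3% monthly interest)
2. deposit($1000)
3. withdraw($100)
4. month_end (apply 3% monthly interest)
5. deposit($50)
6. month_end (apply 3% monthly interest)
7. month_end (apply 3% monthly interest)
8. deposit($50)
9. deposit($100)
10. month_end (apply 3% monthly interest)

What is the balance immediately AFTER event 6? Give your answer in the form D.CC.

Answer: 1552.67

Derivation:
After 1 (month_end (apply 3% monthly interest)): balance=$515.00 total_interest=$15.00
After 2 (deposit($1000)): balance=$1515.00 total_interest=$15.00
After 3 (withdraw($100)): balance=$1415.00 total_interest=$15.00
After 4 (month_end (apply 3% monthly interest)): balance=$1457.45 total_interest=$57.45
After 5 (deposit($50)): balance=$1507.45 total_interest=$57.45
After 6 (month_end (apply 3% monthly interest)): balance=$1552.67 total_interest=$102.67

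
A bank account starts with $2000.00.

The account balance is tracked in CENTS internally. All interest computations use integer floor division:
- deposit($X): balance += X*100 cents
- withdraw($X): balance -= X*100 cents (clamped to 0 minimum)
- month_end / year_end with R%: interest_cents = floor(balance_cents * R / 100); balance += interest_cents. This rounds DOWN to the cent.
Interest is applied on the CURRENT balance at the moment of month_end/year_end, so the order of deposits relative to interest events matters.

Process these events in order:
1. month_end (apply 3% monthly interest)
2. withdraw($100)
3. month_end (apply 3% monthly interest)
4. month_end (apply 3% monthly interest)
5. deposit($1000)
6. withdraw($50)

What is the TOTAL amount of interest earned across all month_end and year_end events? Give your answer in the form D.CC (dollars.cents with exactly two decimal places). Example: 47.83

Answer: 179.36

Derivation:
After 1 (month_end (apply 3% monthly interest)): balance=$2060.00 total_interest=$60.00
After 2 (withdraw($100)): balance=$1960.00 total_interest=$60.00
After 3 (month_end (apply 3% monthly interest)): balance=$2018.80 total_interest=$118.80
After 4 (month_end (apply 3% monthly interest)): balance=$2079.36 total_interest=$179.36
After 5 (deposit($1000)): balance=$3079.36 total_interest=$179.36
After 6 (withdraw($50)): balance=$3029.36 total_interest=$179.36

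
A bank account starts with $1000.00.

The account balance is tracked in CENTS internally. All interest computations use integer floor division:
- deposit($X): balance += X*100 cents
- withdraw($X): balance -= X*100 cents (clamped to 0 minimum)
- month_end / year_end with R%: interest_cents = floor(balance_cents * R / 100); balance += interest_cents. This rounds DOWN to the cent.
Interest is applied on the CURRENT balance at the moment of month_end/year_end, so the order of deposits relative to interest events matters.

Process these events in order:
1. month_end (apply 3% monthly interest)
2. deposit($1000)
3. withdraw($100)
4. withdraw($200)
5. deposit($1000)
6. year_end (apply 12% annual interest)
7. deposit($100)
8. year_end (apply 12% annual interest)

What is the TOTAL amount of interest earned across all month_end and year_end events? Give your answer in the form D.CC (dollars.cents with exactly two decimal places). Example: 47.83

After 1 (month_end (apply 3% monthly interest)): balance=$1030.00 total_interest=$30.00
After 2 (deposit($1000)): balance=$2030.00 total_interest=$30.00
After 3 (withdraw($100)): balance=$1930.00 total_interest=$30.00
After 4 (withdraw($200)): balance=$1730.00 total_interest=$30.00
After 5 (deposit($1000)): balance=$2730.00 total_interest=$30.00
After 6 (year_end (apply 12% annual interest)): balance=$3057.60 total_interest=$357.60
After 7 (deposit($100)): balance=$3157.60 total_interest=$357.60
After 8 (year_end (apply 12% annual interest)): balance=$3536.51 total_interest=$736.51

Answer: 736.51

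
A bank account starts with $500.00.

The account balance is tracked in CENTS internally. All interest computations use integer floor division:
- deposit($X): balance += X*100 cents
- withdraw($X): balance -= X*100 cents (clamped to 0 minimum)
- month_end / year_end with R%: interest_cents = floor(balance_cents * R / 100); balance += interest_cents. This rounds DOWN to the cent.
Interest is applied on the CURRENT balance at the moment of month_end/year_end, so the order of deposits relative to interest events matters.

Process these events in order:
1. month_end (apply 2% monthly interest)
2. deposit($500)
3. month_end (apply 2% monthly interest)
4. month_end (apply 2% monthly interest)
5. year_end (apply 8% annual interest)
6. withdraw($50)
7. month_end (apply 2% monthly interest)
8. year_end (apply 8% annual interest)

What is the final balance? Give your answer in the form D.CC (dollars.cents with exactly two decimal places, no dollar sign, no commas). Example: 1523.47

After 1 (month_end (apply 2% monthly interest)): balance=$510.00 total_interest=$10.00
After 2 (deposit($500)): balance=$1010.00 total_interest=$10.00
After 3 (month_end (apply 2% monthly interest)): balance=$1030.20 total_interest=$30.20
After 4 (month_end (apply 2% monthly interest)): balance=$1050.80 total_interest=$50.80
After 5 (year_end (apply 8% annual interest)): balance=$1134.86 total_interest=$134.86
After 6 (withdraw($50)): balance=$1084.86 total_interest=$134.86
After 7 (month_end (apply 2% monthly interest)): balance=$1106.55 total_interest=$156.55
After 8 (year_end (apply 8% annual interest)): balance=$1195.07 total_interest=$245.07

Answer: 1195.07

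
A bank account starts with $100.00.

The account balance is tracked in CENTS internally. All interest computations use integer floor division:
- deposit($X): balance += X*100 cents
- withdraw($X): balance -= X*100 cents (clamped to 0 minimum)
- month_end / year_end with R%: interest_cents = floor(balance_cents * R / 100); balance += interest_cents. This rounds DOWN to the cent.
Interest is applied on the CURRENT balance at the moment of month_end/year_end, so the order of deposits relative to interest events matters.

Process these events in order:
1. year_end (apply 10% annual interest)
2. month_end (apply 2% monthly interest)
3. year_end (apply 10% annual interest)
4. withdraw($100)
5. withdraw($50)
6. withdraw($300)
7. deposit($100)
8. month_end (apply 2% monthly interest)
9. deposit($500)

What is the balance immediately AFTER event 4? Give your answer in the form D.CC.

After 1 (year_end (apply 10% annual interest)): balance=$110.00 total_interest=$10.00
After 2 (month_end (apply 2% monthly interest)): balance=$112.20 total_interest=$12.20
After 3 (year_end (apply 10% annual interest)): balance=$123.42 total_interest=$23.42
After 4 (withdraw($100)): balance=$23.42 total_interest=$23.42

Answer: 23.42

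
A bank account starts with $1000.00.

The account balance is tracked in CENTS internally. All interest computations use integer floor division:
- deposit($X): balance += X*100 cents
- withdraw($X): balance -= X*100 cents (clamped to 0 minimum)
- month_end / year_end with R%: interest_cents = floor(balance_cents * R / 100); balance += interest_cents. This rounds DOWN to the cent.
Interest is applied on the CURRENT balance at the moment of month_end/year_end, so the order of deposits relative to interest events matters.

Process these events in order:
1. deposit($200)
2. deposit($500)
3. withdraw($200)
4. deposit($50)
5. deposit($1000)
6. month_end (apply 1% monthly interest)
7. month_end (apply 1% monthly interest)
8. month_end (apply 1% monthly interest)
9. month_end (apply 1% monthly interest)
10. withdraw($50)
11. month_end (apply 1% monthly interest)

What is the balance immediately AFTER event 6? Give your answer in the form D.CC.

Answer: 2575.50

Derivation:
After 1 (deposit($200)): balance=$1200.00 total_interest=$0.00
After 2 (deposit($500)): balance=$1700.00 total_interest=$0.00
After 3 (withdraw($200)): balance=$1500.00 total_interest=$0.00
After 4 (deposit($50)): balance=$1550.00 total_interest=$0.00
After 5 (deposit($1000)): balance=$2550.00 total_interest=$0.00
After 6 (month_end (apply 1% monthly interest)): balance=$2575.50 total_interest=$25.50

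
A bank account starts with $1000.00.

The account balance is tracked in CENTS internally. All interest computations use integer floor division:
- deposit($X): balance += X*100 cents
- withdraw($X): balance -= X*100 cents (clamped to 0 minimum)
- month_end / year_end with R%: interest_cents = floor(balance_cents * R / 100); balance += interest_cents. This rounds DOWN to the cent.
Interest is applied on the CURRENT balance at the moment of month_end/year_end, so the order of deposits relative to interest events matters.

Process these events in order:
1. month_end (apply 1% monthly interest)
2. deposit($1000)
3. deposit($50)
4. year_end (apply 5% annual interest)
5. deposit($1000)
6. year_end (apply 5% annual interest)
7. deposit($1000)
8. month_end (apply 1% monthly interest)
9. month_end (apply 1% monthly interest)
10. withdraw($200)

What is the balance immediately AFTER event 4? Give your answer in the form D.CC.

Answer: 2163.00

Derivation:
After 1 (month_end (apply 1% monthly interest)): balance=$1010.00 total_interest=$10.00
After 2 (deposit($1000)): balance=$2010.00 total_interest=$10.00
After 3 (deposit($50)): balance=$2060.00 total_interest=$10.00
After 4 (year_end (apply 5% annual interest)): balance=$2163.00 total_interest=$113.00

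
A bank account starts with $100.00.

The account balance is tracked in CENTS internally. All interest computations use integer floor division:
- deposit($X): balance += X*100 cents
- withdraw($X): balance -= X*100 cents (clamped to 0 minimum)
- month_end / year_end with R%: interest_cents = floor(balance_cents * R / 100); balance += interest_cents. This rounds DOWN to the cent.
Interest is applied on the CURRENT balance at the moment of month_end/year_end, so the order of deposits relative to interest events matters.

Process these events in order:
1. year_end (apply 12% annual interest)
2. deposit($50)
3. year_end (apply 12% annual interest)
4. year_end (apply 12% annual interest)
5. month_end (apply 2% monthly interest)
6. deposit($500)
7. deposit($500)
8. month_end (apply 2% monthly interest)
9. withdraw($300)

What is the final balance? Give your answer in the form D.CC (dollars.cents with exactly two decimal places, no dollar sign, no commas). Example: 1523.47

After 1 (year_end (apply 12% annual interest)): balance=$112.00 total_interest=$12.00
After 2 (deposit($50)): balance=$162.00 total_interest=$12.00
After 3 (year_end (apply 12% annual interest)): balance=$181.44 total_interest=$31.44
After 4 (year_end (apply 12% annual interest)): balance=$203.21 total_interest=$53.21
After 5 (month_end (apply 2% monthly interest)): balance=$207.27 total_interest=$57.27
After 6 (deposit($500)): balance=$707.27 total_interest=$57.27
After 7 (deposit($500)): balance=$1207.27 total_interest=$57.27
After 8 (month_end (apply 2% monthly interest)): balance=$1231.41 total_interest=$81.41
After 9 (withdraw($300)): balance=$931.41 total_interest=$81.41

Answer: 931.41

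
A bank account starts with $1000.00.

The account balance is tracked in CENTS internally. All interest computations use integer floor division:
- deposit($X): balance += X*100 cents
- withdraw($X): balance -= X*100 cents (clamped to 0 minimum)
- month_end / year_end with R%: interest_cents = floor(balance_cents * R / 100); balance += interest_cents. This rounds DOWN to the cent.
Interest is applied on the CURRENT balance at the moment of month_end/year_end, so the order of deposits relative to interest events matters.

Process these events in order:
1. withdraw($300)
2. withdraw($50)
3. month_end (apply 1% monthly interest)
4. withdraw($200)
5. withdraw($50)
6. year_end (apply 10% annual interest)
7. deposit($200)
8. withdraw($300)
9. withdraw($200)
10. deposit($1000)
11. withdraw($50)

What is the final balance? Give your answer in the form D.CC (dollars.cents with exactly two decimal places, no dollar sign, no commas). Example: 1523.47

After 1 (withdraw($300)): balance=$700.00 total_interest=$0.00
After 2 (withdraw($50)): balance=$650.00 total_interest=$0.00
After 3 (month_end (apply 1% monthly interest)): balance=$656.50 total_interest=$6.50
After 4 (withdraw($200)): balance=$456.50 total_interest=$6.50
After 5 (withdraw($50)): balance=$406.50 total_interest=$6.50
After 6 (year_end (apply 10% annual interest)): balance=$447.15 total_interest=$47.15
After 7 (deposit($200)): balance=$647.15 total_interest=$47.15
After 8 (withdraw($300)): balance=$347.15 total_interest=$47.15
After 9 (withdraw($200)): balance=$147.15 total_interest=$47.15
After 10 (deposit($1000)): balance=$1147.15 total_interest=$47.15
After 11 (withdraw($50)): balance=$1097.15 total_interest=$47.15

Answer: 1097.15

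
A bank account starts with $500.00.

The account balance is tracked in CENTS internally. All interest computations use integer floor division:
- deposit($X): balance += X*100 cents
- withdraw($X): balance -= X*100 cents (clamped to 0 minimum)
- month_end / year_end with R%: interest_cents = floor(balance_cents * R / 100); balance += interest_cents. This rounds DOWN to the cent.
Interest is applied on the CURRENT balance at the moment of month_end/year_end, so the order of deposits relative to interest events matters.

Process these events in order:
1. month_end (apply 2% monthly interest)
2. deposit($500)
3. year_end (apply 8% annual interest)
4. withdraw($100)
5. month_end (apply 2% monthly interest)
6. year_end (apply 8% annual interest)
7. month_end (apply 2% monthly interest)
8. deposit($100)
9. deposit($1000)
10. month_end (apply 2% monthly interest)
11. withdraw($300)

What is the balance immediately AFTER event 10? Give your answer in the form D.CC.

After 1 (month_end (apply 2% monthly interest)): balance=$510.00 total_interest=$10.00
After 2 (deposit($500)): balance=$1010.00 total_interest=$10.00
After 3 (year_end (apply 8% annual interest)): balance=$1090.80 total_interest=$90.80
After 4 (withdraw($100)): balance=$990.80 total_interest=$90.80
After 5 (month_end (apply 2% monthly interest)): balance=$1010.61 total_interest=$110.61
After 6 (year_end (apply 8% annual interest)): balance=$1091.45 total_interest=$191.45
After 7 (month_end (apply 2% monthly interest)): balance=$1113.27 total_interest=$213.27
After 8 (deposit($100)): balance=$1213.27 total_interest=$213.27
After 9 (deposit($1000)): balance=$2213.27 total_interest=$213.27
After 10 (month_end (apply 2% monthly interest)): balance=$2257.53 total_interest=$257.53

Answer: 2257.53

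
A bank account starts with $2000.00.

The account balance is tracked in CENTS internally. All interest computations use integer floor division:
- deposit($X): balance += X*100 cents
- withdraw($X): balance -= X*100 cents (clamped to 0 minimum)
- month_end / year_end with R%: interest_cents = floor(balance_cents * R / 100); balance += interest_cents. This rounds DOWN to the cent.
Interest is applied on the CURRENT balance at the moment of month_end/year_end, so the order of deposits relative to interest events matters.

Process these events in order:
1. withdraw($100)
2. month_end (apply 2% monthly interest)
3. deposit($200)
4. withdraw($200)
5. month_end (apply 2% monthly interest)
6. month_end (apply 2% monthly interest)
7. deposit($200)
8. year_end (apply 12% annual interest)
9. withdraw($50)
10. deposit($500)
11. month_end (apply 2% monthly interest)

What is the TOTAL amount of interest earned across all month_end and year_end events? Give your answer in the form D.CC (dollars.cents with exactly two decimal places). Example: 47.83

After 1 (withdraw($100)): balance=$1900.00 total_interest=$0.00
After 2 (month_end (apply 2% monthly interest)): balance=$1938.00 total_interest=$38.00
After 3 (deposit($200)): balance=$2138.00 total_interest=$38.00
After 4 (withdraw($200)): balance=$1938.00 total_interest=$38.00
After 5 (month_end (apply 2% monthly interest)): balance=$1976.76 total_interest=$76.76
After 6 (month_end (apply 2% monthly interest)): balance=$2016.29 total_interest=$116.29
After 7 (deposit($200)): balance=$2216.29 total_interest=$116.29
After 8 (year_end (apply 12% annual interest)): balance=$2482.24 total_interest=$382.24
After 9 (withdraw($50)): balance=$2432.24 total_interest=$382.24
After 10 (deposit($500)): balance=$2932.24 total_interest=$382.24
After 11 (month_end (apply 2% monthly interest)): balance=$2990.88 total_interest=$440.88

Answer: 440.88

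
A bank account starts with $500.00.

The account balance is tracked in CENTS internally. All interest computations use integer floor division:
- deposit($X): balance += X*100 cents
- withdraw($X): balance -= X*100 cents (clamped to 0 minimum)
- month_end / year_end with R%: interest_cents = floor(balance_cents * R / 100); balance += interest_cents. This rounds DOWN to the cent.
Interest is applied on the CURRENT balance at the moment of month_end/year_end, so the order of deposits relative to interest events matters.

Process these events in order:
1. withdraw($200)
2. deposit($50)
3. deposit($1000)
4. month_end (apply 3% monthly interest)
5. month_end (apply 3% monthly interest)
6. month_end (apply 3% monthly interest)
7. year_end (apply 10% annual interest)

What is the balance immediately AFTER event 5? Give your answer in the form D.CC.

Answer: 1432.21

Derivation:
After 1 (withdraw($200)): balance=$300.00 total_interest=$0.00
After 2 (deposit($50)): balance=$350.00 total_interest=$0.00
After 3 (deposit($1000)): balance=$1350.00 total_interest=$0.00
After 4 (month_end (apply 3% monthly interest)): balance=$1390.50 total_interest=$40.50
After 5 (month_end (apply 3% monthly interest)): balance=$1432.21 total_interest=$82.21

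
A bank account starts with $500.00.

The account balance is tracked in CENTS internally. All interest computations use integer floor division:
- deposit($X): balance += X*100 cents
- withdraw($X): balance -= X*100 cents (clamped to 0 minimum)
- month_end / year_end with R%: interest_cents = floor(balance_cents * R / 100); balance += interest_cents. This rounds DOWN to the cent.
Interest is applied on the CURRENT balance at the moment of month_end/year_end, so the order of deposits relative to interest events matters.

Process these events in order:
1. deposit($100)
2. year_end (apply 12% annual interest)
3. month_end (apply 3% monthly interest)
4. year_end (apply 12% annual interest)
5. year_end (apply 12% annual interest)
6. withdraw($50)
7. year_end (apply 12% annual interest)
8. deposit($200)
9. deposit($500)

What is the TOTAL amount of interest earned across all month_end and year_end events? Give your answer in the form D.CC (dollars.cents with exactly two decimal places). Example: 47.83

Answer: 366.41

Derivation:
After 1 (deposit($100)): balance=$600.00 total_interest=$0.00
After 2 (year_end (apply 12% annual interest)): balance=$672.00 total_interest=$72.00
After 3 (month_end (apply 3% monthly interest)): balance=$692.16 total_interest=$92.16
After 4 (year_end (apply 12% annual interest)): balance=$775.21 total_interest=$175.21
After 5 (year_end (apply 12% annual interest)): balance=$868.23 total_interest=$268.23
After 6 (withdraw($50)): balance=$818.23 total_interest=$268.23
After 7 (year_end (apply 12% annual interest)): balance=$916.41 total_interest=$366.41
After 8 (deposit($200)): balance=$1116.41 total_interest=$366.41
After 9 (deposit($500)): balance=$1616.41 total_interest=$366.41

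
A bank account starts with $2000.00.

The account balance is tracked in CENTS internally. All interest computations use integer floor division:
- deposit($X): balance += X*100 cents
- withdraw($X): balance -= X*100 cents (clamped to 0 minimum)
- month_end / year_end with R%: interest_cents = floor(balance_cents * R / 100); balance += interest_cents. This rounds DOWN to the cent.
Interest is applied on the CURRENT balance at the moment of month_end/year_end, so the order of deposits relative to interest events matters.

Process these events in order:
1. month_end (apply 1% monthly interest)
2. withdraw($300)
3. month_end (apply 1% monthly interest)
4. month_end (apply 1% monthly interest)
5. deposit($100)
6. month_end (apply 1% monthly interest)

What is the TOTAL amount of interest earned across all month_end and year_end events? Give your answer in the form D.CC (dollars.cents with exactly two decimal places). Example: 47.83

Answer: 73.11

Derivation:
After 1 (month_end (apply 1% monthly interest)): balance=$2020.00 total_interest=$20.00
After 2 (withdraw($300)): balance=$1720.00 total_interest=$20.00
After 3 (month_end (apply 1% monthly interest)): balance=$1737.20 total_interest=$37.20
After 4 (month_end (apply 1% monthly interest)): balance=$1754.57 total_interest=$54.57
After 5 (deposit($100)): balance=$1854.57 total_interest=$54.57
After 6 (month_end (apply 1% monthly interest)): balance=$1873.11 total_interest=$73.11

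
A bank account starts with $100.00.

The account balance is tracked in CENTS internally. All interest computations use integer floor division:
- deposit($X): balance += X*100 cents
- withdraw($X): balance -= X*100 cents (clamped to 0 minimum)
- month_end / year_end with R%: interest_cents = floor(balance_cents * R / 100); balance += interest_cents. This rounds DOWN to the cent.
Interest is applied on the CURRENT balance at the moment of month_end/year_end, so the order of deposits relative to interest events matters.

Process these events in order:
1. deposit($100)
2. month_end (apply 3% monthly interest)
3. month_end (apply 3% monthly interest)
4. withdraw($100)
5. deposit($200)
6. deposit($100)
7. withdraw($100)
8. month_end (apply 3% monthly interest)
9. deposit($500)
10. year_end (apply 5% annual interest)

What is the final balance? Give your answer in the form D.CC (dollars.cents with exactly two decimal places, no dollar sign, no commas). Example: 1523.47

Answer: 862.61

Derivation:
After 1 (deposit($100)): balance=$200.00 total_interest=$0.00
After 2 (month_end (apply 3% monthly interest)): balance=$206.00 total_interest=$6.00
After 3 (month_end (apply 3% monthly interest)): balance=$212.18 total_interest=$12.18
After 4 (withdraw($100)): balance=$112.18 total_interest=$12.18
After 5 (deposit($200)): balance=$312.18 total_interest=$12.18
After 6 (deposit($100)): balance=$412.18 total_interest=$12.18
After 7 (withdraw($100)): balance=$312.18 total_interest=$12.18
After 8 (month_end (apply 3% monthly interest)): balance=$321.54 total_interest=$21.54
After 9 (deposit($500)): balance=$821.54 total_interest=$21.54
After 10 (year_end (apply 5% annual interest)): balance=$862.61 total_interest=$62.61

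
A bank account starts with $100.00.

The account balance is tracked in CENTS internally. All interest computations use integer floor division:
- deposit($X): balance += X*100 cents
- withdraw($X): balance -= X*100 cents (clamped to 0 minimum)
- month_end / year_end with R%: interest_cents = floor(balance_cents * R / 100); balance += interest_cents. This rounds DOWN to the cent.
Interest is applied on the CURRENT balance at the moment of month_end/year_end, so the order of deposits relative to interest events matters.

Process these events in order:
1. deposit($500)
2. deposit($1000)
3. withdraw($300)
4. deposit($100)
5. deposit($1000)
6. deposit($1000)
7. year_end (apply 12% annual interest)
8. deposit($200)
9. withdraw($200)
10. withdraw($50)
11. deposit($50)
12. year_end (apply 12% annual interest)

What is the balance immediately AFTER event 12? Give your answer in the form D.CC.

After 1 (deposit($500)): balance=$600.00 total_interest=$0.00
After 2 (deposit($1000)): balance=$1600.00 total_interest=$0.00
After 3 (withdraw($300)): balance=$1300.00 total_interest=$0.00
After 4 (deposit($100)): balance=$1400.00 total_interest=$0.00
After 5 (deposit($1000)): balance=$2400.00 total_interest=$0.00
After 6 (deposit($1000)): balance=$3400.00 total_interest=$0.00
After 7 (year_end (apply 12% annual interest)): balance=$3808.00 total_interest=$408.00
After 8 (deposit($200)): balance=$4008.00 total_interest=$408.00
After 9 (withdraw($200)): balance=$3808.00 total_interest=$408.00
After 10 (withdraw($50)): balance=$3758.00 total_interest=$408.00
After 11 (deposit($50)): balance=$3808.00 total_interest=$408.00
After 12 (year_end (apply 12% annual interest)): balance=$4264.96 total_interest=$864.96

Answer: 4264.96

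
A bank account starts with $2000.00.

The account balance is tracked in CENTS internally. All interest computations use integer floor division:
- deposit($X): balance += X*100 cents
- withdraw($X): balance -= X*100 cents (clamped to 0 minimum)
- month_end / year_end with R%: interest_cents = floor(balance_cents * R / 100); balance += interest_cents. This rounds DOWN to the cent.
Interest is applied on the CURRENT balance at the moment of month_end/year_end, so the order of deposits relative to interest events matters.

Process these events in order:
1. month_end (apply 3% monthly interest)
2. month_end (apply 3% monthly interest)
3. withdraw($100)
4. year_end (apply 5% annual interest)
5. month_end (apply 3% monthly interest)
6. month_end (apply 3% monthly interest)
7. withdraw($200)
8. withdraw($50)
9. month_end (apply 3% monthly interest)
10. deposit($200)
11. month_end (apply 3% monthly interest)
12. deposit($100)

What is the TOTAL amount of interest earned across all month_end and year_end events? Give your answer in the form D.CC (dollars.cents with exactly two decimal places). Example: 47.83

After 1 (month_end (apply 3% monthly interest)): balance=$2060.00 total_interest=$60.00
After 2 (month_end (apply 3% monthly interest)): balance=$2121.80 total_interest=$121.80
After 3 (withdraw($100)): balance=$2021.80 total_interest=$121.80
After 4 (year_end (apply 5% annual interest)): balance=$2122.89 total_interest=$222.89
After 5 (month_end (apply 3% monthly interest)): balance=$2186.57 total_interest=$286.57
After 6 (month_end (apply 3% monthly interest)): balance=$2252.16 total_interest=$352.16
After 7 (withdraw($200)): balance=$2052.16 total_interest=$352.16
After 8 (withdraw($50)): balance=$2002.16 total_interest=$352.16
After 9 (month_end (apply 3% monthly interest)): balance=$2062.22 total_interest=$412.22
After 10 (deposit($200)): balance=$2262.22 total_interest=$412.22
After 11 (month_end (apply 3% monthly interest)): balance=$2330.08 total_interest=$480.08
After 12 (deposit($100)): balance=$2430.08 total_interest=$480.08

Answer: 480.08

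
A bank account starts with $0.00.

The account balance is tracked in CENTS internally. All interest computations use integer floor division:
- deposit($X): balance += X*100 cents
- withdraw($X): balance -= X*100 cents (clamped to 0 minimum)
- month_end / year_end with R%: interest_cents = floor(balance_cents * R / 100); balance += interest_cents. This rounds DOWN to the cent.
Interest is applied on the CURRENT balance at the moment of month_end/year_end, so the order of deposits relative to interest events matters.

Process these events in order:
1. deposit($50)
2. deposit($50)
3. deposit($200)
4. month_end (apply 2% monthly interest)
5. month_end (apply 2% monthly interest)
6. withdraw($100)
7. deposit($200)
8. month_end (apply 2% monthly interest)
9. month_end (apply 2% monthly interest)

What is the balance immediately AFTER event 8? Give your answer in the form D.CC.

Answer: 420.36

Derivation:
After 1 (deposit($50)): balance=$50.00 total_interest=$0.00
After 2 (deposit($50)): balance=$100.00 total_interest=$0.00
After 3 (deposit($200)): balance=$300.00 total_interest=$0.00
After 4 (month_end (apply 2% monthly interest)): balance=$306.00 total_interest=$6.00
After 5 (month_end (apply 2% monthly interest)): balance=$312.12 total_interest=$12.12
After 6 (withdraw($100)): balance=$212.12 total_interest=$12.12
After 7 (deposit($200)): balance=$412.12 total_interest=$12.12
After 8 (month_end (apply 2% monthly interest)): balance=$420.36 total_interest=$20.36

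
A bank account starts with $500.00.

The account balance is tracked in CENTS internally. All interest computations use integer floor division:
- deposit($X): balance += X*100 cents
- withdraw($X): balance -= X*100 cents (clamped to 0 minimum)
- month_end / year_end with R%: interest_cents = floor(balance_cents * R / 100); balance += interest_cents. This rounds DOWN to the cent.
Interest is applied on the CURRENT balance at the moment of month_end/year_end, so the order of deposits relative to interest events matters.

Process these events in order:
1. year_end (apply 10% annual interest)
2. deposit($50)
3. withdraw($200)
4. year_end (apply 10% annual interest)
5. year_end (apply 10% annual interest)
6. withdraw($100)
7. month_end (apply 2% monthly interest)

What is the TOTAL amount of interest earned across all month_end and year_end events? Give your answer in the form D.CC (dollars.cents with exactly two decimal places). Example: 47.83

After 1 (year_end (apply 10% annual interest)): balance=$550.00 total_interest=$50.00
After 2 (deposit($50)): balance=$600.00 total_interest=$50.00
After 3 (withdraw($200)): balance=$400.00 total_interest=$50.00
After 4 (year_end (apply 10% annual interest)): balance=$440.00 total_interest=$90.00
After 5 (year_end (apply 10% annual interest)): balance=$484.00 total_interest=$134.00
After 6 (withdraw($100)): balance=$384.00 total_interest=$134.00
After 7 (month_end (apply 2% monthly interest)): balance=$391.68 total_interest=$141.68

Answer: 141.68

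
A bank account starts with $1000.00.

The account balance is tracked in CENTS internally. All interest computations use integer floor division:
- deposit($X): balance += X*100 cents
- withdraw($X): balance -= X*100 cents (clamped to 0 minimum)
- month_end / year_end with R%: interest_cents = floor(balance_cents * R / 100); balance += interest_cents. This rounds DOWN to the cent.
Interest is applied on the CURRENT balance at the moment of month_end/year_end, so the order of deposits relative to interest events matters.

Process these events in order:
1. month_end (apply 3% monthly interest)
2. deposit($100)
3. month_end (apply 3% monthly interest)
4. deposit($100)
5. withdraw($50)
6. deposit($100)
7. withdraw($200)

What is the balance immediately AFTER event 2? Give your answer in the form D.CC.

After 1 (month_end (apply 3% monthly interest)): balance=$1030.00 total_interest=$30.00
After 2 (deposit($100)): balance=$1130.00 total_interest=$30.00

Answer: 1130.00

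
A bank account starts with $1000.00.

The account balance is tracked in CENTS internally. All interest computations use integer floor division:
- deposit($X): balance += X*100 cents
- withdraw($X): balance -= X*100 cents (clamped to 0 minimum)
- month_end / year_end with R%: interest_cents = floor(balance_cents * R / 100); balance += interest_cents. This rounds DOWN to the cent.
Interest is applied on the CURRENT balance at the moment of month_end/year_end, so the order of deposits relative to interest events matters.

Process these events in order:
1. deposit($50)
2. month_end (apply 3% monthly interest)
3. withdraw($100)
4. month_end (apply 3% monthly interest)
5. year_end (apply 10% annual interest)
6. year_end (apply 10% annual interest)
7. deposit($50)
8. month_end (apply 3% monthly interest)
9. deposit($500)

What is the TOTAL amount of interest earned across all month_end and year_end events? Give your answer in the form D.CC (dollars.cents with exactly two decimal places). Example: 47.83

Answer: 311.42

Derivation:
After 1 (deposit($50)): balance=$1050.00 total_interest=$0.00
After 2 (month_end (apply 3% monthly interest)): balance=$1081.50 total_interest=$31.50
After 3 (withdraw($100)): balance=$981.50 total_interest=$31.50
After 4 (month_end (apply 3% monthly interest)): balance=$1010.94 total_interest=$60.94
After 5 (year_end (apply 10% annual interest)): balance=$1112.03 total_interest=$162.03
After 6 (year_end (apply 10% annual interest)): balance=$1223.23 total_interest=$273.23
After 7 (deposit($50)): balance=$1273.23 total_interest=$273.23
After 8 (month_end (apply 3% monthly interest)): balance=$1311.42 total_interest=$311.42
After 9 (deposit($500)): balance=$1811.42 total_interest=$311.42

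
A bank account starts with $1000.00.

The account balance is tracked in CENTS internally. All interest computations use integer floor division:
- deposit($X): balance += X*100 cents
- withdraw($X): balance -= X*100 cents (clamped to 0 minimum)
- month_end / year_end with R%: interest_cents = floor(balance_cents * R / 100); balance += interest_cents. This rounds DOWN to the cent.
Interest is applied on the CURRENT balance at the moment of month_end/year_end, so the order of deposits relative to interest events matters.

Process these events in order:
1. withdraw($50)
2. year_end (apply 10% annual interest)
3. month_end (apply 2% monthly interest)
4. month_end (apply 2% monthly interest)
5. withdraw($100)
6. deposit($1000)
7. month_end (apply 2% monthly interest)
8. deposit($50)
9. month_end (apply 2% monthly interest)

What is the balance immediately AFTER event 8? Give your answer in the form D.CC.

Answer: 2076.95

Derivation:
After 1 (withdraw($50)): balance=$950.00 total_interest=$0.00
After 2 (year_end (apply 10% annual interest)): balance=$1045.00 total_interest=$95.00
After 3 (month_end (apply 2% monthly interest)): balance=$1065.90 total_interest=$115.90
After 4 (month_end (apply 2% monthly interest)): balance=$1087.21 total_interest=$137.21
After 5 (withdraw($100)): balance=$987.21 total_interest=$137.21
After 6 (deposit($1000)): balance=$1987.21 total_interest=$137.21
After 7 (month_end (apply 2% monthly interest)): balance=$2026.95 total_interest=$176.95
After 8 (deposit($50)): balance=$2076.95 total_interest=$176.95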